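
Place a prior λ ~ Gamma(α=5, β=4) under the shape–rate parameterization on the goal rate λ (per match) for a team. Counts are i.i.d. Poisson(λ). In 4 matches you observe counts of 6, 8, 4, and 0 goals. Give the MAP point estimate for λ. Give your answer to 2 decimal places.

Σxᵢ = 6+8+4+0 = 18, with n = 4.
Posterior ∝ λ^4e^(−4λ) · λ^18e^(−4λ) = λ^22e^(−8λ), i.e. Gamma(shape=23, rate=8).
The mode of a Gamma(a, b) with a ≥ 1 (shape–rate) is (a−1)/b = 22/8 ≈ 2.75.

λ̂_MAP = 2.75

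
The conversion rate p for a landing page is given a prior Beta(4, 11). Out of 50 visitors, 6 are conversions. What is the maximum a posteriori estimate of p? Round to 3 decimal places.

Prior: Beta(4, 11).
Data: 6 successes in 50 trials. The binomial likelihood contributes p^6(1−p)^44, so the posterior is Beta(4+6, 11+44) = Beta(10, 55).
For Beta(a, b) with a, b > 1 the mode is (a−1)/(a+b−2) = 9/63 ≈ 0.143.

p̂_MAP = 0.143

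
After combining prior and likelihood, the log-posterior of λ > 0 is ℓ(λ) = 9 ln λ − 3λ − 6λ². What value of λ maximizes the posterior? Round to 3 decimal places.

ℓ'(λ) = 9/λ − 3 − 12λ. Setting this to zero and multiplying by λ: 12λ² + 3λ − 9 = 0.
λ = (−3 + √(3² + 4·12·9)) / (2·12) = (−3 + √441) / 24 = (−3 + 21)/24 = 3/4.
ℓ''(λ) = −9/λ² − 12 < 0, confirming a maximum.

λ̂_MAP = 0.750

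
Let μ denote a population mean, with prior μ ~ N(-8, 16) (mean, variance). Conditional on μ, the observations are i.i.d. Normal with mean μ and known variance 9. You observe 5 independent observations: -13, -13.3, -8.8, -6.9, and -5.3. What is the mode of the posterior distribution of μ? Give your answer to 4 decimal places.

μ̂_MAP = -9.3124

n = 5; x̄ = ((-13) + (-13.3) + (-8.8) + (-6.9) + (-5.3))/5 = -47.3/5 = -9.46.
For a Normal prior and Normal likelihood with known variance, the posterior is Normal; its mode equals its mean, the precision-weighted average.
Prior precision 1/σ₀² = 1/16 = 0.0625; data precision n/σ² = 5/9.
μ̂ = (0.0625·(-8) + (5/9)·(-9.46)) / (0.0625 + 5/9) = (-259/45)/(89/144) = -4144/445 ≈ -9.3124.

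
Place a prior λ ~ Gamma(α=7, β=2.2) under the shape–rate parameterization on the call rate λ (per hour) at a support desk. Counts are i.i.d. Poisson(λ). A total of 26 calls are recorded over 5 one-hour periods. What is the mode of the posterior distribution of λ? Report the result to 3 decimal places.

Σxᵢ = 26, n = 5.
Posterior ∝ λ^6e^(−2.2λ) · λ^26e^(−5λ) = λ^32e^(−7.2λ), i.e. Gamma(shape=33, rate=7.2).
The mode of a Gamma(a, b) with a ≥ 1 (shape–rate) is (a−1)/b = 32/7.2 ≈ 4.444.

λ̂_MAP = 4.444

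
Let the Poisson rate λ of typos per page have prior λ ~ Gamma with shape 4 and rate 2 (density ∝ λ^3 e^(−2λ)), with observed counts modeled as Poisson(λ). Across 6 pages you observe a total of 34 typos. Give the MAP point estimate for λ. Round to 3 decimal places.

λ̂_MAP = 4.625

Σxᵢ = 34, n = 6.
Posterior ∝ λ^3e^(−2λ) · λ^34e^(−6λ) = λ^37e^(−8λ), i.e. Gamma(shape=38, rate=8).
The mode of a Gamma(a, b) with a ≥ 1 (shape–rate) is (a−1)/b = 37/8 ≈ 4.625.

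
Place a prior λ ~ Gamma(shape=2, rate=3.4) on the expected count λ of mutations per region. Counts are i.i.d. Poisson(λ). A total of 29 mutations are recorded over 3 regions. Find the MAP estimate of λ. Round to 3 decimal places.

λ̂_MAP = 4.688

Σxᵢ = 29, n = 3.
Posterior ∝ λe^(−3.4λ) · λ^29e^(−3λ) = λ^30e^(−6.4λ), i.e. Gamma(shape=31, rate=6.4).
The mode of a Gamma(a, b) with a ≥ 1 (shape–rate) is (a−1)/b = 30/6.4 ≈ 4.688.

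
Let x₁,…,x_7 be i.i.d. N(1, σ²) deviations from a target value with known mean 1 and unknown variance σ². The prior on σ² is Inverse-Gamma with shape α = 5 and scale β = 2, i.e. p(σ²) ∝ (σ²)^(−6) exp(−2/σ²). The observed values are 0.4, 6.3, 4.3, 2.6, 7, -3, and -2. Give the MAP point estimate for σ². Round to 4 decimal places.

σ̂²_MAP = 5.6263

Sum of squared deviations about the known mean: SS = (0.4−1)² + (6.3−1)² + (4.3−1)² + (2.6−1)² + (7−1)² + (-3−1)² + (-2−1)² = 102.9.
The Normal likelihood contributes (σ²)^(−n/2) exp(−SS/(2σ²)), so the posterior is Inverse-Gamma(α + n/2, β + SS/2) = Inverse-Gamma(8.5, 53.45).
The mode of Inverse-Gamma(a, b) is b/(a+1) = 53.45/9.5 ≈ 5.6263.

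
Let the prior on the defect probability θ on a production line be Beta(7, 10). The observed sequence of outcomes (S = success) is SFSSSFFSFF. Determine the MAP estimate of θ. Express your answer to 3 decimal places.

Prior: Beta(7, 10).
Data: 5 successes in 10 trials (from the sequence). The binomial likelihood contributes θ^5(1−θ)^5, so the posterior is Beta(7+5, 10+5) = Beta(12, 15).
For Beta(a, b) with a, b > 1 the mode is (a−1)/(a+b−2) = 11/25 ≈ 0.440.

θ̂_MAP = 0.440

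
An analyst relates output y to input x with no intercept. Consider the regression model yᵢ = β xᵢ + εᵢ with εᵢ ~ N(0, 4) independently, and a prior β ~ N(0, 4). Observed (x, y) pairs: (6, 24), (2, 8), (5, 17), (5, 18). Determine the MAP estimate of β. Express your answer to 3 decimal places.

β̂_MAP = 3.681

log p(β | y) = −Σ(yᵢ − βxᵢ)²/(2·4) − β²/(2·4) + const.
Setting the derivative to zero: Σxᵢ(yᵢ − βxᵢ)/4 − β/4 = 0, so β = Σxᵢyᵢ / (Σxᵢ² + σ²/τ²).
Σxᵢyᵢ = 6·24 + 2·8 + 5·17 + 5·18 = 335; Σxᵢ² = 90; σ²/τ² = 1.
β̂_MAP = 335 / (90 + 1) = 335/91 ≈ 3.681.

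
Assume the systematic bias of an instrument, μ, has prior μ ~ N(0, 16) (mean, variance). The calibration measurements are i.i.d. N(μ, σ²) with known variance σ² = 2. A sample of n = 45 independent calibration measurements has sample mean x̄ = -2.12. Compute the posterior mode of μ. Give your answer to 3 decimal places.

μ̂_MAP = -2.114

n = 45, x̄ = -2.12.
For a Normal prior and Normal likelihood with known variance, the posterior is Normal; its mode equals its mean, the precision-weighted average.
Prior precision 1/σ₀² = 1/16 = 0.0625; data precision n/σ² = 45/2 = 22.5.
μ̂ = (0.0625·0 + 22.5·(-2.12)) / (0.0625 + 22.5) = (-47.7)/22.5625 = -3816/1805 ≈ -2.114.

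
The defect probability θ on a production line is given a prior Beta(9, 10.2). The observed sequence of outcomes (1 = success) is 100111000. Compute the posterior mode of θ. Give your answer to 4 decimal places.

Prior: Beta(9, 10.2).
Data: 4 successes in 9 trials (from the sequence). The binomial likelihood contributes θ^4(1−θ)^5, so the posterior is Beta(9+4, 10.2+5) = Beta(13, 15.2).
For Beta(a, b) with a, b > 1 the mode is (a−1)/(a+b−2) = 12/26.2 ≈ 0.4580.

θ̂_MAP = 0.4580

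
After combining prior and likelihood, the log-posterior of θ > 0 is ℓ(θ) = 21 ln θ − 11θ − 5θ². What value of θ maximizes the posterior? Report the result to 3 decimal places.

ℓ'(θ) = 21/θ − 11 − 10θ. Setting this to zero and multiplying by θ: 10θ² + 11θ − 21 = 0.
θ = (−11 + √(11² + 4·10·21)) / (2·10) = (−11 + √961) / 20 = (−11 + 31)/20 = 1.
ℓ''(θ) = −21/θ² − 10 < 0, confirming a maximum.

θ̂_MAP = 1.000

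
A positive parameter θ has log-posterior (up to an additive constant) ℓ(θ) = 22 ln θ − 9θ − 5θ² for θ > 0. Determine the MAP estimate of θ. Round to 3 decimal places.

ℓ'(θ) = 22/θ − 9 − 10θ. Setting this to zero and multiplying by θ: 10θ² + 9θ − 22 = 0.
θ = (−9 + √(9² + 4·10·22)) / (2·10) = (−9 + √961) / 20 = (−9 + 31)/20 = 11/10.
ℓ''(θ) = −22/θ² − 10 < 0, confirming a maximum.

θ̂_MAP = 1.100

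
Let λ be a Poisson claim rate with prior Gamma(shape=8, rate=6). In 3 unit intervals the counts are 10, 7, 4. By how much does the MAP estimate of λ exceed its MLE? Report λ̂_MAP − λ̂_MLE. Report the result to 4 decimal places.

MAP − MLE = -3.8889

Σxᵢ = 21. Posterior is Gamma(29, 9); MAP = (29−1)/9 = 28/9 ≈ 3.11111.
MLE = x̄ = 21/3 ≈ 7.00000.
Difference = 28/9 − 21/3 = -35/9 ≈ -3.8889.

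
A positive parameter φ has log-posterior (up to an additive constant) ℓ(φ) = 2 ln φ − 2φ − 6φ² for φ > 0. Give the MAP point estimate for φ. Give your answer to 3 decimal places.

φ̂_MAP = 0.333

ℓ'(φ) = 2/φ − 2 − 12φ. Setting this to zero and multiplying by φ: 12φ² + 2φ − 2 = 0.
φ = (−2 + √(2² + 4·12·2)) / (2·12) = (−2 + √100) / 24 = (−2 + 10)/24 = 1/3.
ℓ''(φ) = −2/φ² − 12 < 0, confirming a maximum.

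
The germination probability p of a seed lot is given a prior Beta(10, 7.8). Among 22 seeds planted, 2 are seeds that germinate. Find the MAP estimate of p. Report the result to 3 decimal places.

Prior: Beta(10, 7.8).
Data: 2 successes in 22 trials. The binomial likelihood contributes p^2(1−p)^20, so the posterior is Beta(10+2, 7.8+20) = Beta(12, 27.8).
For Beta(a, b) with a, b > 1 the mode is (a−1)/(a+b−2) = 11/37.8 ≈ 0.291.

p̂_MAP = 0.291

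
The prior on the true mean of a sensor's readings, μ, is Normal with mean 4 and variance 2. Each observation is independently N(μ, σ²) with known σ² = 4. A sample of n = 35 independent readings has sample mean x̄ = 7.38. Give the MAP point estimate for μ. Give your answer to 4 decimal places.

μ̂_MAP = 7.1973

n = 35, x̄ = 7.38.
For a Normal prior and Normal likelihood with known variance, the posterior is Normal; its mode equals its mean, the precision-weighted average.
Prior precision 1/σ₀² = 1/2 = 0.5; data precision n/σ² = 35/4 = 8.75.
μ̂ = (0.5·4 + 8.75·7.38) / (0.5 + 8.75) = 66.575/9.25 = 2663/370 ≈ 7.1973.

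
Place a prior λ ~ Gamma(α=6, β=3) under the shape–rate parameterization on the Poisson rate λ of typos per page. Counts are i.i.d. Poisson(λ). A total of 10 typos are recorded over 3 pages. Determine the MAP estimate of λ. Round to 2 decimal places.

Σxᵢ = 10, n = 3.
Posterior ∝ λ^5e^(−3λ) · λ^10e^(−3λ) = λ^15e^(−6λ), i.e. Gamma(shape=16, rate=6).
The mode of a Gamma(a, b) with a ≥ 1 (shape–rate) is (a−1)/b = 15/6 ≈ 2.50.

λ̂_MAP = 2.50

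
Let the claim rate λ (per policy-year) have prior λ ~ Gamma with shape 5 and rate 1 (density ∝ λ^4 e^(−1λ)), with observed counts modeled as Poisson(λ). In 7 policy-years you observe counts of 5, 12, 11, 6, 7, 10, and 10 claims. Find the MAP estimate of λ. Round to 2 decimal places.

Σxᵢ = 5+12+11+6+7+10+10 = 61, with n = 7.
Posterior ∝ λ^4e^(−1λ) · λ^61e^(−7λ) = λ^65e^(−8λ), i.e. Gamma(shape=66, rate=8).
The mode of a Gamma(a, b) with a ≥ 1 (shape–rate) is (a−1)/b = 65/8 ≈ 8.13.

λ̂_MAP = 8.13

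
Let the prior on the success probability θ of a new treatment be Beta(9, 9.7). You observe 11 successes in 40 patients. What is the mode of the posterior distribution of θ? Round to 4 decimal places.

Prior: Beta(9, 9.7).
Data: 11 successes in 40 trials. The binomial likelihood contributes θ^11(1−θ)^29, so the posterior is Beta(9+11, 9.7+29) = Beta(20, 38.7).
For Beta(a, b) with a, b > 1 the mode is (a−1)/(a+b−2) = 19/56.7 ≈ 0.3351.

θ̂_MAP = 0.3351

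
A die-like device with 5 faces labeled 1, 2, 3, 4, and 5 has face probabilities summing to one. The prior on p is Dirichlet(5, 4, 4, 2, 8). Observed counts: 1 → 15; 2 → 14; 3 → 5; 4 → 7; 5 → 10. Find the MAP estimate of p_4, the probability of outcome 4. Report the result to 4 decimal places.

MAP estimate: 0.1159

The posterior is Dirichlet(αᵢ + nᵢ) = Dirichlet(20, 18, 9, 9, 18).
For a Dirichlet(a₁,…,a_K) with all aᵢ > 1, the mode has j-th component (aⱼ − 1)/(Σaᵢ − K).
Here Σaᵢ = 74 and K = 5, so p_4 = (9 − 1)/(74 − 5) = 8/69 ≈ 0.1159.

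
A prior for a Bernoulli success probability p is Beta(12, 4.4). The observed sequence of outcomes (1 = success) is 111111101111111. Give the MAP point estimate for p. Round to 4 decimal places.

p̂_MAP = 0.8503

Prior: Beta(12, 4.4).
Data: 14 successes in 15 trials (from the sequence). The binomial likelihood contributes p^14(1−p)^1, so the posterior is Beta(12+14, 4.4+1) = Beta(26, 5.4).
For Beta(a, b) with a, b > 1 the mode is (a−1)/(a+b−2) = 25/29.4 ≈ 0.8503.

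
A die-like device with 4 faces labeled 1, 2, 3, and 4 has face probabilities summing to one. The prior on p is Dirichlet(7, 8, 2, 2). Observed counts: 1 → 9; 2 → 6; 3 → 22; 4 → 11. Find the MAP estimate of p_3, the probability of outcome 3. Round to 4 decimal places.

MAP estimate: 0.3651

The posterior is Dirichlet(αᵢ + nᵢ) = Dirichlet(16, 14, 24, 13).
For a Dirichlet(a₁,…,a_K) with all aᵢ > 1, the mode has j-th component (aⱼ − 1)/(Σaᵢ − K).
Here Σaᵢ = 67 and K = 4, so p_3 = (24 − 1)/(67 − 4) = 23/63 ≈ 0.3651.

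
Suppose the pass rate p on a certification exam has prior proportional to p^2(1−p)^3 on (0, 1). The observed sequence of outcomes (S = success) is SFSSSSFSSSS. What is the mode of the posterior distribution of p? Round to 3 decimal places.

p̂_MAP = 0.688

The prior density ∝ p^2(1−p)^3 is the kernel of Beta(3, 4).
Data: 9 successes in 11 trials (from the sequence). The binomial likelihood contributes p^9(1−p)^2, so the posterior is Beta(3+9, 4+2) = Beta(12, 6).
For Beta(a, b) with a, b > 1 the mode is (a−1)/(a+b−2) = 11/16 ≈ 0.688.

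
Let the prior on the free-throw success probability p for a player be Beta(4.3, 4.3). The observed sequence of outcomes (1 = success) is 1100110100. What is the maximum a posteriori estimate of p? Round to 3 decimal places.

p̂_MAP = 0.500

Prior: Beta(4.3, 4.3).
Data: 5 successes in 10 trials (from the sequence). The binomial likelihood contributes p^5(1−p)^5, so the posterior is Beta(4.3+5, 4.3+5) = Beta(9.3, 9.3).
For Beta(a, b) with a, b > 1 the mode is (a−1)/(a+b−2) = 8.3/16.6 ≈ 0.500.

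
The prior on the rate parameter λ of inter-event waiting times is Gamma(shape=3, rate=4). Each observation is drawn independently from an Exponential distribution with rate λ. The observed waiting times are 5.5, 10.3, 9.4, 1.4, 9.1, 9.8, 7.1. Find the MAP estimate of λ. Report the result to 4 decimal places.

λ̂_MAP = 0.1590

The Exponential(rate=λ) likelihood is ∝ λ^n e^(−λΣtᵢ). Here n = 7 and Σtᵢ = 5.5 + 10.3 + 9.4 + 1.4 + 9.1 + 9.8 + 7.1 = 52.6.
Posterior ∝ λ^2e^(−4λ) · λ^7e^(−52.6λ) = λ^9e^(−56.6λ), i.e. Gamma(10, 56.6).
Mode = (a−1)/b = 9/56.6 ≈ 0.1590.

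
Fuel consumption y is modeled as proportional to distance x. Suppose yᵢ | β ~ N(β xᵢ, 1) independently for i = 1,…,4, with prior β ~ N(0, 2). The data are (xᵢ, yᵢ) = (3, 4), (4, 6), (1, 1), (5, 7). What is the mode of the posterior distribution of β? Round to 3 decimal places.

β̂_MAP = 1.398

log p(β | y) = −Σ(yᵢ − βxᵢ)²/(2·1) − β²/(2·2) + const.
Setting the derivative to zero: Σxᵢ(yᵢ − βxᵢ)/1 − β/2 = 0, so β = Σxᵢyᵢ / (Σxᵢ² + σ²/τ²).
Σxᵢyᵢ = 3·4 + 4·6 + 1·1 + 5·7 = 72; Σxᵢ² = 51; σ²/τ² = 0.5.
β̂_MAP = 72 / (51 + 0.5) = 72/51.5 ≈ 1.398.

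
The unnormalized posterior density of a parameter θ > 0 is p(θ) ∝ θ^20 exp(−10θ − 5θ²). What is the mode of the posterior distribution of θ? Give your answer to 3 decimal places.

ℓ'(θ) = 20/θ − 10 − 10θ. Setting this to zero and multiplying by θ: 10θ² + 10θ − 20 = 0.
θ = (−10 + √(10² + 4·10·20)) / (2·10) = (−10 + √900) / 20 = (−10 + 30)/20 = 1.
ℓ''(θ) = −20/θ² − 10 < 0, confirming a maximum.

θ̂_MAP = 1.000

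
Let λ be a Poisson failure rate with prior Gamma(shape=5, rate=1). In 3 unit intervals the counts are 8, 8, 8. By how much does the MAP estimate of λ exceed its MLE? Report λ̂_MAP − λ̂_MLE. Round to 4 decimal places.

MAP − MLE = -1.0000

Σxᵢ = 24. Posterior is Gamma(29, 4); MAP = (29−1)/4 = 28/4 ≈ 7.00000.
MLE = x̄ = 24/3 ≈ 8.00000.
Difference = 28/4 − 24/3 = -1 ≈ -1.0000.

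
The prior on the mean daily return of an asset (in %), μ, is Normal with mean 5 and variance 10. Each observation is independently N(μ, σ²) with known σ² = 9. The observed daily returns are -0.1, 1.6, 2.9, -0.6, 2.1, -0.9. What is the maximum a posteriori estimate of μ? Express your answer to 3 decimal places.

n = 6; x̄ = ((-0.1) + 1.6 + 2.9 + (-0.6) + 2.1 + (-0.9))/6 = 5/6 = 5/6 ≈ 0.8333.
For a Normal prior and Normal likelihood with known variance, the posterior is Normal; its mode equals its mean, the precision-weighted average.
Prior precision 1/σ₀² = 1/10 = 0.1; data precision n/σ² = 6/9 = 2/3.
μ̂ = (0.1·5 + (2/3)·(5/6)) / (0.1 + 2/3) = (19/18)/(23/30) = 95/69 ≈ 1.377.

μ̂_MAP = 1.377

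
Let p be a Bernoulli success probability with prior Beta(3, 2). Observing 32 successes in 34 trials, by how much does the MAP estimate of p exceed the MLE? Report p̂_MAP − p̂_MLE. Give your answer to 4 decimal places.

MAP − MLE = -0.0223

Posterior is Beta(35, 4); MAP = (35−1)/(39−2) = 34/37 ≈ 0.91892.
MLE ignores the prior: p̂_MLE = k/n = 32/34 ≈ 0.94118.
Difference = 34/37 − 32/34 = -14/629 ≈ -0.0223.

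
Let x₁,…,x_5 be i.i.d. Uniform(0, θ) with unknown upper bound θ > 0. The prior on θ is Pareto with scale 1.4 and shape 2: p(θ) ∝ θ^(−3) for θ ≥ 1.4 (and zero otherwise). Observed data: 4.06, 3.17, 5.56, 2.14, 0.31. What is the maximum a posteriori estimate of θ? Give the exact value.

The Uniform(0, θ) likelihood is θ^(−n) for θ ≥ max(xᵢ), zero otherwise. Here max(xᵢ) = 5.56.
Posterior ∝ θ^(−3) · θ^(−5) = θ^(−8) on θ ≥ max(1.4, 5.56) = 5.56.
This density is strictly decreasing in θ, so the posterior mode lies at the lower boundary of the support.

θ̂_MAP = 5.56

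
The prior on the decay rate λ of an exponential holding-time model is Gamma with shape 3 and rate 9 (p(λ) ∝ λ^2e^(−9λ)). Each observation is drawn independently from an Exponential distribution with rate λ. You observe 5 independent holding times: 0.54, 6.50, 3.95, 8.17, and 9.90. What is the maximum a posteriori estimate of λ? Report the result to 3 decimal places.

The Exponential(rate=λ) likelihood is ∝ λ^n e^(−λΣtᵢ). Here n = 5 and Σtᵢ = 0.54 + 6.50 + 3.95 + 8.17 + 9.90 = 29.06.
Posterior ∝ λ^2e^(−9λ) · λ^5e^(−29.06λ) = λ^7e^(−38.06λ), i.e. Gamma(8, 38.06).
Mode = (a−1)/b = 7/38.06 ≈ 0.184.

λ̂_MAP = 0.184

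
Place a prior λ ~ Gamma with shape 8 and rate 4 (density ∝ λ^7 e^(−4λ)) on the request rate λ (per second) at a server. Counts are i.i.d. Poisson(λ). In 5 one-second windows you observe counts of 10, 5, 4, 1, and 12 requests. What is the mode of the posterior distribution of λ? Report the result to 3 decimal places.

Σxᵢ = 10+5+4+1+12 = 32, with n = 5.
Posterior ∝ λ^7e^(−4λ) · λ^32e^(−5λ) = λ^39e^(−9λ), i.e. Gamma(shape=40, rate=9).
The mode of a Gamma(a, b) with a ≥ 1 (shape–rate) is (a−1)/b = 39/9 ≈ 4.333.

λ̂_MAP = 4.333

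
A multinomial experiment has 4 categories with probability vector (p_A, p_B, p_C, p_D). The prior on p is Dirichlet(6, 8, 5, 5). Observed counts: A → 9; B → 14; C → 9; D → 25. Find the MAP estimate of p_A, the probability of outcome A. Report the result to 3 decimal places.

The posterior is Dirichlet(αᵢ + nᵢ) = Dirichlet(15, 22, 14, 30).
For a Dirichlet(a₁,…,a_K) with all aᵢ > 1, the mode has j-th component (aⱼ − 1)/(Σaᵢ − K).
Here Σaᵢ = 81 and K = 4, so p_A = (15 − 1)/(81 − 4) = 14/77 ≈ 0.182.

MAP estimate of p_A = 0.182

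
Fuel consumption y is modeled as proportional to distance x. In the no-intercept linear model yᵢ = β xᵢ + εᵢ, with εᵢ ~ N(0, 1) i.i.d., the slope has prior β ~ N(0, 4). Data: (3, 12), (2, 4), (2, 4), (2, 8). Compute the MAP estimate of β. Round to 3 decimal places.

log p(β | y) = −Σ(yᵢ − βxᵢ)²/(2·1) − β²/(2·4) + const.
Setting the derivative to zero: Σxᵢ(yᵢ − βxᵢ)/1 − β/4 = 0, so β = Σxᵢyᵢ / (Σxᵢ² + σ²/τ²).
Σxᵢyᵢ = 3·12 + 2·4 + 2·4 + 2·8 = 68; Σxᵢ² = 21; σ²/τ² = 0.25.
β̂_MAP = 68 / (21 + 0.25) = 68/21.25 ≈ 3.200.

β̂_MAP = 3.200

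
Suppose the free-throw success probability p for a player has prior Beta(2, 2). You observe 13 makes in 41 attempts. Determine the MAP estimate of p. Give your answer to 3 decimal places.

Prior: Beta(2, 2).
Data: 13 successes in 41 trials. The binomial likelihood contributes p^13(1−p)^28, so the posterior is Beta(2+13, 2+28) = Beta(15, 30).
For Beta(a, b) with a, b > 1 the mode is (a−1)/(a+b−2) = 14/43 ≈ 0.326.

p̂_MAP = 0.326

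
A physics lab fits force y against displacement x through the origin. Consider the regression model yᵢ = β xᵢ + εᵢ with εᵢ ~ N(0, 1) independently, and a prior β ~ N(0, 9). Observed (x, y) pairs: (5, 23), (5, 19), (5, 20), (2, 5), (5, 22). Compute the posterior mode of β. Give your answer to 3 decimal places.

β̂_MAP = 4.130

log p(β | y) = −Σ(yᵢ − βxᵢ)²/(2·1) − β²/(2·9) + const.
Setting the derivative to zero: Σxᵢ(yᵢ − βxᵢ)/1 − β/9 = 0, so β = Σxᵢyᵢ / (Σxᵢ² + σ²/τ²).
Σxᵢyᵢ = 5·23 + 5·19 + 5·20 + 2·5 + 5·22 = 430; Σxᵢ² = 104; σ²/τ² = 1/9.
β̂_MAP = 430 / (104 + 1/9) = 430/(937/9) = 3870/937 ≈ 4.130.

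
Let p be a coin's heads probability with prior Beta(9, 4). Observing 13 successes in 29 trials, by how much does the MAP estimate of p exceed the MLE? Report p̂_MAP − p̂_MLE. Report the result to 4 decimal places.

Posterior is Beta(22, 20); MAP = (22−1)/(42−2) = 21/40 ≈ 0.52500.
MLE ignores the prior: p̂_MLE = k/n = 13/29 ≈ 0.44828.
Difference = 21/40 − 13/29 = 89/1160 ≈ 0.0767.

MAP − MLE = 0.0767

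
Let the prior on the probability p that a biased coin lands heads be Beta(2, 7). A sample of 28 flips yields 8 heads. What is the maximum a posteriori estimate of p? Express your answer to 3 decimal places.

Prior: Beta(2, 7).
Data: 8 successes in 28 trials. The binomial likelihood contributes p^8(1−p)^20, so the posterior is Beta(2+8, 7+20) = Beta(10, 27).
For Beta(a, b) with a, b > 1 the mode is (a−1)/(a+b−2) = 9/35 ≈ 0.257.

p̂_MAP = 0.257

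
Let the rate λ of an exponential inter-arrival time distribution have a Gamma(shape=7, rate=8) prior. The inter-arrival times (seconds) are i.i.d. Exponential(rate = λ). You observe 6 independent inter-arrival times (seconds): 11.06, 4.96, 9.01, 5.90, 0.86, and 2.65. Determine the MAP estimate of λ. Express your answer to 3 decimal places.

λ̂_MAP = 0.283

The Exponential(rate=λ) likelihood is ∝ λ^n e^(−λΣtᵢ). Here n = 6 and Σtᵢ = 11.06 + 4.96 + 9.01 + 5.90 + 0.86 + 2.65 = 34.44.
Posterior ∝ λ^6e^(−8λ) · λ^6e^(−34.44λ) = λ^12e^(−42.44λ), i.e. Gamma(13, 42.44).
Mode = (a−1)/b = 12/42.44 ≈ 0.283.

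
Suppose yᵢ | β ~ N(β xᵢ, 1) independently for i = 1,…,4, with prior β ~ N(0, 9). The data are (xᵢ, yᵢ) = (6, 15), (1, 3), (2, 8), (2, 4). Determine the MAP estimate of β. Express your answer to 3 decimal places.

β̂_MAP = 2.594

log p(β | y) = −Σ(yᵢ − βxᵢ)²/(2·1) − β²/(2·9) + const.
Setting the derivative to zero: Σxᵢ(yᵢ − βxᵢ)/1 − β/9 = 0, so β = Σxᵢyᵢ / (Σxᵢ² + σ²/τ²).
Σxᵢyᵢ = 6·15 + 1·3 + 2·8 + 2·4 = 117; Σxᵢ² = 45; σ²/τ² = 1/9.
β̂_MAP = 117 / (45 + 1/9) = 117/(406/9) = 1053/406 ≈ 2.594.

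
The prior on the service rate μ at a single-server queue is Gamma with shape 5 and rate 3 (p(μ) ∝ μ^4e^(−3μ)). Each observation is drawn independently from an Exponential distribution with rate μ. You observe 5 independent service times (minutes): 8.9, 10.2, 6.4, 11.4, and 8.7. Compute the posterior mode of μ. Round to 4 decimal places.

μ̂_MAP = 0.1852

The Exponential(rate=μ) likelihood is ∝ μ^n e^(−μΣtᵢ). Here n = 5 and Σtᵢ = 8.9 + 10.2 + 6.4 + 11.4 + 8.7 = 45.6.
Posterior ∝ μ^4e^(−3μ) · μ^5e^(−45.6μ) = μ^9e^(−48.6μ), i.e. Gamma(10, 48.6).
Mode = (a−1)/b = 9/48.6 ≈ 0.1852.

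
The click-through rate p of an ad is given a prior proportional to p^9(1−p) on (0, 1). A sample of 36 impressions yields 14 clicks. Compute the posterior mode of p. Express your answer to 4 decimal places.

The prior density ∝ p^9(1−p)^1 is the kernel of Beta(10, 2).
Data: 14 successes in 36 trials. The binomial likelihood contributes p^14(1−p)^22, so the posterior is Beta(10+14, 2+22) = Beta(24, 24).
For Beta(a, b) with a, b > 1 the mode is (a−1)/(a+b−2) = 23/46 ≈ 0.5000.

p̂_MAP = 0.5000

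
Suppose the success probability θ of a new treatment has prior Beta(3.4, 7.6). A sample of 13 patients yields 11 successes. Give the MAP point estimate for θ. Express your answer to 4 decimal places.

Prior: Beta(3.4, 7.6).
Data: 11 successes in 13 trials. The binomial likelihood contributes θ^11(1−θ)^2, so the posterior is Beta(3.4+11, 7.6+2) = Beta(14.4, 9.6).
For Beta(a, b) with a, b > 1 the mode is (a−1)/(a+b−2) = 13.4/22 ≈ 0.6091.

θ̂_MAP = 0.6091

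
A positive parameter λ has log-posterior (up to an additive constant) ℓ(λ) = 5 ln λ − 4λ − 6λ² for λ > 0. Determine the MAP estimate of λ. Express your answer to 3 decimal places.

ℓ'(λ) = 5/λ − 4 − 12λ. Setting this to zero and multiplying by λ: 12λ² + 4λ − 5 = 0.
λ = (−4 + √(4² + 4·12·5)) / (2·12) = (−4 + √256) / 24 = (−4 + 16)/24 = 1/2.
ℓ''(λ) = −5/λ² − 12 < 0, confirming a maximum.

λ̂_MAP = 0.500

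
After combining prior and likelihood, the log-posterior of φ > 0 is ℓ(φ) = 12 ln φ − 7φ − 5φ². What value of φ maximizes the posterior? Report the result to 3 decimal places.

ℓ'(φ) = 12/φ − 7 − 10φ. Setting this to zero and multiplying by φ: 10φ² + 7φ − 12 = 0.
φ = (−7 + √(7² + 4·10·12)) / (2·10) = (−7 + √529) / 20 = (−7 + 23)/20 = 4/5.
ℓ''(φ) = −12/φ² − 10 < 0, confirming a maximum.

φ̂_MAP = 0.800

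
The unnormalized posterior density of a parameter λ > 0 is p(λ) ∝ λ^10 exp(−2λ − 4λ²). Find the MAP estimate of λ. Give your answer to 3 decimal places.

λ̂_MAP = 1.000

ℓ'(λ) = 10/λ − 2 − 8λ. Setting this to zero and multiplying by λ: 8λ² + 2λ − 10 = 0.
λ = (−2 + √(2² + 4·8·10)) / (2·8) = (−2 + √324) / 16 = (−2 + 18)/16 = 1.
ℓ''(λ) = −10/λ² − 8 < 0, confirming a maximum.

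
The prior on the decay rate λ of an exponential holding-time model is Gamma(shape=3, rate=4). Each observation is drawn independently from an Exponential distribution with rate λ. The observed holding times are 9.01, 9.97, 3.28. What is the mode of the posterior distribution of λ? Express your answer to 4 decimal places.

The Exponential(rate=λ) likelihood is ∝ λ^n e^(−λΣtᵢ). Here n = 3 and Σtᵢ = 9.01 + 9.97 + 3.28 = 22.26.
Posterior ∝ λ^2e^(−4λ) · λ^3e^(−22.26λ) = λ^5e^(−26.26λ), i.e. Gamma(6, 26.26).
Mode = (a−1)/b = 5/26.26 ≈ 0.1904.

λ̂_MAP = 0.1904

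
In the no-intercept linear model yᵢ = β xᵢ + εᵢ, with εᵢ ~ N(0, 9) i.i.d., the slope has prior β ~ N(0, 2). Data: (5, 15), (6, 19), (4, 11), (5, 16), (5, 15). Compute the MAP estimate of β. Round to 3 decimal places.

log p(β | y) = −Σ(yᵢ − βxᵢ)²/(2·9) − β²/(2·2) + const.
Setting the derivative to zero: Σxᵢ(yᵢ − βxᵢ)/9 − β/2 = 0, so β = Σxᵢyᵢ / (Σxᵢ² + σ²/τ²).
Σxᵢyᵢ = 5·15 + 6·19 + 4·11 + 5·16 + 5·15 = 388; Σxᵢ² = 127; σ²/τ² = 4.5.
β̂_MAP = 388 / (127 + 4.5) = 388/131.5 ≈ 2.951.

β̂_MAP = 2.951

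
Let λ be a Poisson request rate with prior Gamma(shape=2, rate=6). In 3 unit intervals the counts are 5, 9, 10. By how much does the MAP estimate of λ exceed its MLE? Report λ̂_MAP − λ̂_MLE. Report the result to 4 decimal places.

Σxᵢ = 24. Posterior is Gamma(26, 9); MAP = (26−1)/9 = 25/9 ≈ 2.77778.
MLE = x̄ = 24/3 ≈ 8.00000.
Difference = 25/9 − 24/3 = -47/9 ≈ -5.2222.

MAP − MLE = -5.2222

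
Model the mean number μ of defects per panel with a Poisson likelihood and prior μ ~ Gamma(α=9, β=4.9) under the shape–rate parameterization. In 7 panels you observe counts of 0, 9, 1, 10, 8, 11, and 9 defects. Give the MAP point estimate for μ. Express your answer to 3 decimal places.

Σxᵢ = 0+9+1+10+8+11+9 = 48, with n = 7.
Posterior ∝ μ^8e^(−4.9μ) · μ^48e^(−7μ) = μ^56e^(−11.9μ), i.e. Gamma(shape=57, rate=11.9).
The mode of a Gamma(a, b) with a ≥ 1 (shape–rate) is (a−1)/b = 56/11.9 ≈ 4.706.

μ̂_MAP = 4.706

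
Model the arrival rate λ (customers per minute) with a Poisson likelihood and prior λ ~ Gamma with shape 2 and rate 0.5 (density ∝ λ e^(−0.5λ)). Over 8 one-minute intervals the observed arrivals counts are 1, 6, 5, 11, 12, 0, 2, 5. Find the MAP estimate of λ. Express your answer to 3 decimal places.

Σxᵢ = 1+6+5+11+12+0+2+5 = 42, with n = 8.
Posterior ∝ λe^(−0.5λ) · λ^42e^(−8λ) = λ^43e^(−8.5λ), i.e. Gamma(shape=44, rate=8.5).
The mode of a Gamma(a, b) with a ≥ 1 (shape–rate) is (a−1)/b = 43/8.5 ≈ 5.059.

λ̂_MAP = 5.059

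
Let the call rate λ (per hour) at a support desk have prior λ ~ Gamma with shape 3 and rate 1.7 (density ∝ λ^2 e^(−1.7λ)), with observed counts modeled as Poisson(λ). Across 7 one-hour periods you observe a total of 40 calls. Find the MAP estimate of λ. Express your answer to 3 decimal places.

Σxᵢ = 40, n = 7.
Posterior ∝ λ^2e^(−1.7λ) · λ^40e^(−7λ) = λ^42e^(−8.7λ), i.e. Gamma(shape=43, rate=8.7).
The mode of a Gamma(a, b) with a ≥ 1 (shape–rate) is (a−1)/b = 42/8.7 ≈ 4.828.

λ̂_MAP = 4.828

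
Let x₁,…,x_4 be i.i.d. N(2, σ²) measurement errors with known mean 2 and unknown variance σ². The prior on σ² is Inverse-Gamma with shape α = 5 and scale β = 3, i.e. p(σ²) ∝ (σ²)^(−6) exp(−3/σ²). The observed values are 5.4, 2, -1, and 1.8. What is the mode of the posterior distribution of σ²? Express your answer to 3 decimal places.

σ̂²_MAP = 1.663

Sum of squared deviations about the known mean: SS = (5.4−2)² + (2−2)² + (-1−2)² + (1.8−2)² = 20.6.
The Normal likelihood contributes (σ²)^(−n/2) exp(−SS/(2σ²)), so the posterior is Inverse-Gamma(α + n/2, β + SS/2) = Inverse-Gamma(7, 13.3).
The mode of Inverse-Gamma(a, b) is b/(a+1) = 13.3/8 ≈ 1.663.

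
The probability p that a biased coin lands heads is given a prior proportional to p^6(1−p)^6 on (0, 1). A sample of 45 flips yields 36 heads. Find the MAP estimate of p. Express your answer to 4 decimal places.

p̂_MAP = 0.7368

The prior density ∝ p^6(1−p)^6 is the kernel of Beta(7, 7).
Data: 36 successes in 45 trials. The binomial likelihood contributes p^36(1−p)^9, so the posterior is Beta(7+36, 7+9) = Beta(43, 16).
For Beta(a, b) with a, b > 1 the mode is (a−1)/(a+b−2) = 42/57 ≈ 0.7368.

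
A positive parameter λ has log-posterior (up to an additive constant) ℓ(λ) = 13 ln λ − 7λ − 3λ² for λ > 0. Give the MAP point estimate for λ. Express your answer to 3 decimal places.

λ̂_MAP = 1.000

ℓ'(λ) = 13/λ − 7 − 6λ. Setting this to zero and multiplying by λ: 6λ² + 7λ − 13 = 0.
λ = (−7 + √(7² + 4·6·13)) / (2·6) = (−7 + √361) / 12 = (−7 + 19)/12 = 1.
ℓ''(λ) = −13/λ² − 6 < 0, confirming a maximum.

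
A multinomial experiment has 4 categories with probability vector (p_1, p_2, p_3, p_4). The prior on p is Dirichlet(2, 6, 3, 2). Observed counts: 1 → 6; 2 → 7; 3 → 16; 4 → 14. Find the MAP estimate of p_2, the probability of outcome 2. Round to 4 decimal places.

The posterior is Dirichlet(αᵢ + nᵢ) = Dirichlet(8, 13, 19, 16).
For a Dirichlet(a₁,…,a_K) with all aᵢ > 1, the mode has j-th component (aⱼ − 1)/(Σaᵢ − K).
Here Σaᵢ = 56 and K = 4, so p_2 = (13 − 1)/(56 − 4) = 12/52 ≈ 0.2308.

MAP estimate: 0.2308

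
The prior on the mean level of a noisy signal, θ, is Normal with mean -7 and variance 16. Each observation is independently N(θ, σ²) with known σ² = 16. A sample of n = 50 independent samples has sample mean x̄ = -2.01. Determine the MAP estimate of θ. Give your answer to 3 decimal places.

θ̂_MAP = -2.108

n = 50, x̄ = -2.01.
For a Normal prior and Normal likelihood with known variance, the posterior is Normal; its mode equals its mean, the precision-weighted average.
Prior precision 1/σ₀² = 1/16 = 0.0625; data precision n/σ² = 50/16 = 3.125.
θ̂ = (0.0625·(-7) + 3.125·(-2.01)) / (0.0625 + 3.125) = (-6.71875)/3.1875 = -215/102 ≈ -2.108.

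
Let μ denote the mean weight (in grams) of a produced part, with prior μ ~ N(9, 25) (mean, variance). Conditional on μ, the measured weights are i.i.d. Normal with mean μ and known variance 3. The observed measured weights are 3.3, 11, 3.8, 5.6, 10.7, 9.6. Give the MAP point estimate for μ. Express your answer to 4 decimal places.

n = 6; x̄ = (3.3 + 11 + 3.8 + 5.6 + 10.7 + 9.6)/6 = 44/6 = 22/3 ≈ 7.3333.
For a Normal prior and Normal likelihood with known variance, the posterior is Normal; its mode equals its mean, the precision-weighted average.
Prior precision 1/σ₀² = 1/25 = 0.04; data precision n/σ² = 6/3 = 2.
μ̂ = (0.04·9 + 2·(22/3)) / (0.04 + 2) = (1127/75)/2.04 = 1127/153 ≈ 7.3660.

μ̂_MAP = 7.3660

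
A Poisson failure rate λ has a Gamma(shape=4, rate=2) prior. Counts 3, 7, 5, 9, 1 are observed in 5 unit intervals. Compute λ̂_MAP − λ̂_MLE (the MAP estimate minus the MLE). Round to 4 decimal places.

MAP − MLE = -1.0000

Σxᵢ = 25. Posterior is Gamma(29, 7); MAP = (29−1)/7 = 28/7 ≈ 4.00000.
MLE = x̄ = 25/5 ≈ 5.00000.
Difference = 28/7 − 25/5 = -1 ≈ -1.0000.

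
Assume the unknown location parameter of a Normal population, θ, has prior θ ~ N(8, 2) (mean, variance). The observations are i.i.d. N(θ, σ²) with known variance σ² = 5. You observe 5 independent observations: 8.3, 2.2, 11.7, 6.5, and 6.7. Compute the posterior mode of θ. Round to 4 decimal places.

n = 5; x̄ = (8.3 + 2.2 + 11.7 + 6.5 + 6.7)/5 = 35.4/5 = 7.08.
For a Normal prior and Normal likelihood with known variance, the posterior is Normal; its mode equals its mean, the precision-weighted average.
Prior precision 1/σ₀² = 1/2 = 0.5; data precision n/σ² = 5/5 = 1.
θ̂ = (0.5·8 + 1·7.08) / (0.5 + 1) = 11.08/1.5 = 554/75 ≈ 7.3867.

θ̂_MAP = 7.3867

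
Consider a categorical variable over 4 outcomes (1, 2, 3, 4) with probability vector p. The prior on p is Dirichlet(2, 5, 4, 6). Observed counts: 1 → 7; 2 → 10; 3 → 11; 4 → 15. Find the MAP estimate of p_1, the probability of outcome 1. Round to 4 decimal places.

MAP estimate: 0.1429

The posterior is Dirichlet(αᵢ + nᵢ) = Dirichlet(9, 15, 15, 21).
For a Dirichlet(a₁,…,a_K) with all aᵢ > 1, the mode has j-th component (aⱼ − 1)/(Σaᵢ − K).
Here Σaᵢ = 60 and K = 4, so p_1 = (9 − 1)/(60 − 4) = 8/56 ≈ 0.1429.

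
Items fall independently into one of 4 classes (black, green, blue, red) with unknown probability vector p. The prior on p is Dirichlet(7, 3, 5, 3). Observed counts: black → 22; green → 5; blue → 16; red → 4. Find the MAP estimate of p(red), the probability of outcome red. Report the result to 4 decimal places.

MAP estimate of p(red) = 0.0984

The posterior is Dirichlet(αᵢ + nᵢ) = Dirichlet(29, 8, 21, 7).
For a Dirichlet(a₁,…,a_K) with all aᵢ > 1, the mode has j-th component (aⱼ − 1)/(Σaᵢ − K).
Here Σaᵢ = 65 and K = 4, so p(red) = (7 − 1)/(65 − 4) = 6/61 ≈ 0.0984.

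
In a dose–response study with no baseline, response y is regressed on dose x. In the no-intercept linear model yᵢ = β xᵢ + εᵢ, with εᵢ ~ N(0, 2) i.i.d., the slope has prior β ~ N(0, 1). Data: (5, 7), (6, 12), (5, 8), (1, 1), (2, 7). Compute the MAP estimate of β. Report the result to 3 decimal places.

log p(β | y) = −Σ(yᵢ − βxᵢ)²/(2·2) − β²/(2·1) + const.
Setting the derivative to zero: Σxᵢ(yᵢ − βxᵢ)/2 − β/1 = 0, so β = Σxᵢyᵢ / (Σxᵢ² + σ²/τ²).
Σxᵢyᵢ = 5·7 + 6·12 + 5·8 + 1·1 + 2·7 = 162; Σxᵢ² = 91; σ²/τ² = 2.
β̂_MAP = 162 / (91 + 2) = 162/93 ≈ 1.742.

β̂_MAP = 1.742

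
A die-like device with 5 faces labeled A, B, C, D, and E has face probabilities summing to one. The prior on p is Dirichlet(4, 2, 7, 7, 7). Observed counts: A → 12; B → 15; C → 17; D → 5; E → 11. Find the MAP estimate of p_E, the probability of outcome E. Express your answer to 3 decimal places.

MAP estimate of p_E = 0.207

The posterior is Dirichlet(αᵢ + nᵢ) = Dirichlet(16, 17, 24, 12, 18).
For a Dirichlet(a₁,…,a_K) with all aᵢ > 1, the mode has j-th component (aⱼ − 1)/(Σaᵢ − K).
Here Σaᵢ = 87 and K = 5, so p_E = (18 − 1)/(87 − 5) = 17/82 ≈ 0.207.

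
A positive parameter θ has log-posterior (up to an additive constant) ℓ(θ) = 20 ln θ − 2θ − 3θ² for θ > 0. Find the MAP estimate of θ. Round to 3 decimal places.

θ̂_MAP = 1.667

ℓ'(θ) = 20/θ − 2 − 6θ. Setting this to zero and multiplying by θ: 6θ² + 2θ − 20 = 0.
θ = (−2 + √(2² + 4·6·20)) / (2·6) = (−2 + √484) / 12 = (−2 + 22)/12 = 5/3.
ℓ''(θ) = −20/θ² − 6 < 0, confirming a maximum.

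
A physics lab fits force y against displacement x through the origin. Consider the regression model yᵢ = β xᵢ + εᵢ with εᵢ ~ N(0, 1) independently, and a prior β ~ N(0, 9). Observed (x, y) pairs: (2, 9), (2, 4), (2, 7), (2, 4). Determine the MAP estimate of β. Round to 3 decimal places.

β̂_MAP = 2.979

log p(β | y) = −Σ(yᵢ − βxᵢ)²/(2·1) − β²/(2·9) + const.
Setting the derivative to zero: Σxᵢ(yᵢ − βxᵢ)/1 − β/9 = 0, so β = Σxᵢyᵢ / (Σxᵢ² + σ²/τ²).
Σxᵢyᵢ = 2·9 + 2·4 + 2·7 + 2·4 = 48; Σxᵢ² = 16; σ²/τ² = 1/9.
β̂_MAP = 48 / (16 + 1/9) = 48/(145/9) = 432/145 ≈ 2.979.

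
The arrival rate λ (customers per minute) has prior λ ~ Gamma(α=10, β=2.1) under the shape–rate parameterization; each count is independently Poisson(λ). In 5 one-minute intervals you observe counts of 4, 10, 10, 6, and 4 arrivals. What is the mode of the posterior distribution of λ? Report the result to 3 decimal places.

λ̂_MAP = 6.056

Σxᵢ = 4+10+10+6+4 = 34, with n = 5.
Posterior ∝ λ^9e^(−2.1λ) · λ^34e^(−5λ) = λ^43e^(−7.1λ), i.e. Gamma(shape=44, rate=7.1).
The mode of a Gamma(a, b) with a ≥ 1 (shape–rate) is (a−1)/b = 43/7.1 ≈ 6.056.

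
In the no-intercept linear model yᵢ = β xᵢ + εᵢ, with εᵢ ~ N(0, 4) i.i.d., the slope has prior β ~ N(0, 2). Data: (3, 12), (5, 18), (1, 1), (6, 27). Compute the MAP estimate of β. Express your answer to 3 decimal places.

β̂_MAP = 3.959

log p(β | y) = −Σ(yᵢ − βxᵢ)²/(2·4) − β²/(2·2) + const.
Setting the derivative to zero: Σxᵢ(yᵢ − βxᵢ)/4 − β/2 = 0, so β = Σxᵢyᵢ / (Σxᵢ² + σ²/τ²).
Σxᵢyᵢ = 3·12 + 5·18 + 1·1 + 6·27 = 289; Σxᵢ² = 71; σ²/τ² = 2.
β̂_MAP = 289 / (71 + 2) = 289/73 ≈ 3.959.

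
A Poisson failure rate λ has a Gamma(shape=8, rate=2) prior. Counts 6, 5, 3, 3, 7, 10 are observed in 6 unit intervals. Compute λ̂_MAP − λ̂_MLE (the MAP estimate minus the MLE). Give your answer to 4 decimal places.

Σxᵢ = 34. Posterior is Gamma(42, 8); MAP = (42−1)/8 = 41/8 ≈ 5.12500.
MLE = x̄ = 34/6 ≈ 5.66667.
Difference = 41/8 − 34/6 = -13/24 ≈ -0.5417.

MAP − MLE = -0.5417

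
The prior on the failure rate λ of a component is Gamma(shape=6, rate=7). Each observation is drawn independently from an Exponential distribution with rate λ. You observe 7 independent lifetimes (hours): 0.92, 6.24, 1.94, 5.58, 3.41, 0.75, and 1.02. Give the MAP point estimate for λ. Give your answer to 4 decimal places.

The Exponential(rate=λ) likelihood is ∝ λ^n e^(−λΣtᵢ). Here n = 7 and Σtᵢ = 0.92 + 6.24 + 1.94 + 5.58 + 3.41 + 0.75 + 1.02 = 19.86.
Posterior ∝ λ^5e^(−7λ) · λ^7e^(−19.86λ) = λ^12e^(−26.86λ), i.e. Gamma(13, 26.86).
Mode = (a−1)/b = 12/26.86 ≈ 0.4468.

λ̂_MAP = 0.4468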